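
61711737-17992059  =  43719678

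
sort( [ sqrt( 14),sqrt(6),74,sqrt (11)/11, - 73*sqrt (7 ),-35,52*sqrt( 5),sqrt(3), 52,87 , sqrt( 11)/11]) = [-73*sqrt(7 ), - 35,sqrt(11)/11,sqrt( 11)/11,sqrt (3 ), sqrt( 6 ),sqrt(14) , 52, 74,87,52*sqrt( 5 )] 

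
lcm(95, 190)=190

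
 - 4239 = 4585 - 8824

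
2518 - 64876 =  - 62358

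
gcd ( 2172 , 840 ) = 12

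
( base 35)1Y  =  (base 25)2J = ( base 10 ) 69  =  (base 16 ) 45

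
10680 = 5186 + 5494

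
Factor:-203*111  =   - 22533=- 3^1*7^1*29^1 * 37^1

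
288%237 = 51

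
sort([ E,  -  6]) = [ - 6, E ]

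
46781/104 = 46781/104 = 449.82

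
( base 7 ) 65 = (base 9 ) 52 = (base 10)47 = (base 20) 27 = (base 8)57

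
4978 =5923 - 945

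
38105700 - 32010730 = 6094970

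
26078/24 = 1086+7/12 = 1086.58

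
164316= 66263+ 98053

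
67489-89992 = - 22503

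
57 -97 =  - 40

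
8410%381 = 28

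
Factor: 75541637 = 23^1 * 31^1*101^1*1049^1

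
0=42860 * 0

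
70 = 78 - 8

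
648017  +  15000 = 663017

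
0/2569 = 0 = 0.00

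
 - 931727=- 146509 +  - 785218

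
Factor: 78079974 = 2^1*3^1 * 7^1 * 103^1* 18049^1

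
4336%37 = 7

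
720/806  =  360/403  =  0.89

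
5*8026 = 40130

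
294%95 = 9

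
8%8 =0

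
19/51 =19/51 = 0.37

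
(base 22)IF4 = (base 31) 9cp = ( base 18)19ga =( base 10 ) 9046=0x2356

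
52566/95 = 52566/95  =  553.33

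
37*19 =703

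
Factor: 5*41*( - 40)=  - 8200 = - 2^3*5^2*41^1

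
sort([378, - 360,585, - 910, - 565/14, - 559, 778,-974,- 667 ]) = [ - 974, - 910, - 667, - 559, - 360, - 565/14, 378, 585 , 778] 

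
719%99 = 26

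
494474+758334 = 1252808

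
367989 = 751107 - 383118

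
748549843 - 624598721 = 123951122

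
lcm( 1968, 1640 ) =9840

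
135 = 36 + 99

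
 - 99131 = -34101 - 65030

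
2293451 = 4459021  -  2165570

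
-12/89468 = -1  +  22364/22367 = - 0.00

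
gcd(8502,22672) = 2834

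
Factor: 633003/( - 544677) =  - 37^(-1 )*43^1 = - 43/37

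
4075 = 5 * 815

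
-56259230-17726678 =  - 73985908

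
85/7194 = 85/7194= 0.01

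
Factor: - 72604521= - 3^2*11^1*293^1*2503^1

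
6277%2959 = 359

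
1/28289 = 1/28289  =  0.00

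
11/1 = 11 = 11.00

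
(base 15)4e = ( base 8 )112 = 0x4a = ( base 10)74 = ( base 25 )2o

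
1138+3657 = 4795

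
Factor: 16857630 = 2^1*3^2*5^1*97^1*1931^1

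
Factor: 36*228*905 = 7428240= 2^4*3^3*5^1*19^1*181^1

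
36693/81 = 453 = 453.00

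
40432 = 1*40432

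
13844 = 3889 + 9955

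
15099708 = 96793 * 156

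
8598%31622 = 8598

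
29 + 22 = 51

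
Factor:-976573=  - 13^1*43^1*1747^1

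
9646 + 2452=12098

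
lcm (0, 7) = 0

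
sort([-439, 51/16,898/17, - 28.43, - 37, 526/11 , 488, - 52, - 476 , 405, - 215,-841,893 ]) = [ - 841,-476, - 439, - 215, - 52  , - 37,-28.43, 51/16,526/11, 898/17, 405 , 488 , 893] 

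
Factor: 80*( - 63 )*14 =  - 2^5 * 3^2*5^1* 7^2 = - 70560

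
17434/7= 17434/7=   2490.57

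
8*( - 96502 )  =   - 772016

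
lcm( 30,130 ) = 390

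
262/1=262 = 262.00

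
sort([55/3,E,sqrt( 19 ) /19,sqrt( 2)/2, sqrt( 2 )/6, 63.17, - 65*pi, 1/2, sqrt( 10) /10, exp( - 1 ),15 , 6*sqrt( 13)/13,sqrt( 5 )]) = [ - 65*pi , sqrt(19 ) /19,sqrt( 2)/6,sqrt ( 10 )/10,exp(-1), 1/2,sqrt(2)/2,6*sqrt( 13) /13,sqrt(5)  ,  E,15, 55/3 , 63.17 ] 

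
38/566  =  19/283=0.07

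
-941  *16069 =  -15120929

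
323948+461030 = 784978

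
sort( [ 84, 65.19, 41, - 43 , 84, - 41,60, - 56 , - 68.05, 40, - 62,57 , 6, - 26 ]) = [ - 68.05, - 62, - 56,- 43, -41, - 26,  6, 40,41, 57,  60  ,  65.19,  84,  84]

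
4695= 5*939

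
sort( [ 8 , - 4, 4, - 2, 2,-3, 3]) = [ - 4 ,  -  3, -2 , 2, 3,4 , 8] 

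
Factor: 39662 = 2^1 * 7^1*2833^1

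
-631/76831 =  - 1+76200/76831 = - 0.01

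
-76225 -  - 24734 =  - 51491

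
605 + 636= 1241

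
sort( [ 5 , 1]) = [ 1 , 5]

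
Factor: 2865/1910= 2^( - 1 )*3^1 = 3/2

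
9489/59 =9489/59 = 160.83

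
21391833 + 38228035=59619868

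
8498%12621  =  8498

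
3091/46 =67 + 9/46 = 67.20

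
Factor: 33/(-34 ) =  - 2^(-1 )*3^1*11^1 * 17^(-1 ) 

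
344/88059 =344/88059 = 0.00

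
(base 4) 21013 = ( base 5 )4313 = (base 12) 407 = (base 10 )583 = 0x247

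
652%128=12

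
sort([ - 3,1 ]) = [ - 3, 1] 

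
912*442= 403104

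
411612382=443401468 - 31789086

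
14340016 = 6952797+7387219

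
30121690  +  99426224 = 129547914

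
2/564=1/282=0.00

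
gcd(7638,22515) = 57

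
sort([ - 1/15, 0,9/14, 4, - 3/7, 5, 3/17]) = [ - 3/7, - 1/15,0, 3/17, 9/14, 4,  5]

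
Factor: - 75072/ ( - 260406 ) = 32/111  =  2^5*3^( - 1)*37^( - 1 )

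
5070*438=2220660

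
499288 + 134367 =633655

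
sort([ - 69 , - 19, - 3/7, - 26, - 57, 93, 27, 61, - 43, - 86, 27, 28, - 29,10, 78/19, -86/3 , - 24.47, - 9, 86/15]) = [ - 86 , - 69, - 57, - 43, - 29, -86/3 , - 26, - 24.47, - 19, -9, - 3/7, 78/19 , 86/15, 10,27,27,28, 61, 93 ] 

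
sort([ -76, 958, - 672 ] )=[ - 672,-76, 958 ] 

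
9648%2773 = 1329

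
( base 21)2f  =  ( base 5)212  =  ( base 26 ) 25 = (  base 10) 57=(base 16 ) 39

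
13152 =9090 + 4062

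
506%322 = 184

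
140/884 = 35/221 = 0.16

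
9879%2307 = 651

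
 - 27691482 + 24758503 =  - 2932979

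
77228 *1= 77228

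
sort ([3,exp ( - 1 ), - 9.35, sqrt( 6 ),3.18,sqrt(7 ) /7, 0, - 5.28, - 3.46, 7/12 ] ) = [ - 9.35, - 5.28, - 3.46,  0,exp( - 1),sqrt( 7)/7,7/12,  sqrt ( 6),3, 3.18]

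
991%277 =160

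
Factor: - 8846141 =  - 8846141^1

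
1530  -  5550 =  - 4020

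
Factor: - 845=-5^1*13^2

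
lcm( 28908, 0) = 0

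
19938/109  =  182 + 100/109 = 182.92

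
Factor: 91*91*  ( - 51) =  - 422331  =  - 3^1*7^2 * 13^2*17^1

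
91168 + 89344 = 180512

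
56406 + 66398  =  122804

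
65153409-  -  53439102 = 118592511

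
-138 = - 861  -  -723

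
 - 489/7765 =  - 489/7765 = -0.06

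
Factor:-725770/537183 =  - 2^1*3^( - 2 )*5^1*17^( - 1 ) * 3511^( - 1)*72577^1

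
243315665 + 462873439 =706189104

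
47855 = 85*563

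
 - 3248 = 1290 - 4538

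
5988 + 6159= 12147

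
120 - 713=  - 593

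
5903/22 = 268 + 7/22 =268.32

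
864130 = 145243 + 718887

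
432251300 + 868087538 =1300338838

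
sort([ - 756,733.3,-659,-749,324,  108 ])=[- 756, - 749, - 659, 108,324,733.3 ]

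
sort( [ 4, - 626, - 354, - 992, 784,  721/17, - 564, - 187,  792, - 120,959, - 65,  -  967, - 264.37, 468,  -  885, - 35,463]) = [ - 992 , - 967, -885, - 626 , - 564, - 354, - 264.37, - 187, - 120,- 65, - 35, 4, 721/17, 463, 468, 784,792,959]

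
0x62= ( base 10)98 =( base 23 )46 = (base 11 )8a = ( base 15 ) 68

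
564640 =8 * 70580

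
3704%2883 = 821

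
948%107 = 92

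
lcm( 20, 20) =20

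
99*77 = 7623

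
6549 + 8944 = 15493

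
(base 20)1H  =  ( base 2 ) 100101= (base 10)37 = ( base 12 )31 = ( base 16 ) 25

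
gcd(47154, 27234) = 6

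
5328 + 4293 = 9621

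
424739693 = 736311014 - 311571321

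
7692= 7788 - 96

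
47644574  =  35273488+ 12371086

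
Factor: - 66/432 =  - 11/72 = - 2^( - 3)*3^( - 2)*11^1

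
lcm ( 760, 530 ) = 40280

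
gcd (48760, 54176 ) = 8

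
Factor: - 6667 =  - 59^1*113^1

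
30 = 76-46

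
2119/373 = 2119/373 = 5.68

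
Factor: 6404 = 2^2*1601^1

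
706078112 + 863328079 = 1569406191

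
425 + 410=835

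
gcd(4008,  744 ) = 24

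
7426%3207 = 1012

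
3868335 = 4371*885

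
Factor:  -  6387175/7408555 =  - 5^1 *7^( - 2 ) * 11^(- 1)*2749^(-1)*255487^1 = -  1277435/1481711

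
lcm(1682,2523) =5046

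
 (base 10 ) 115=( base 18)67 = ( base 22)55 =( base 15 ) 7A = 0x73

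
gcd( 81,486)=81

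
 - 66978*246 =  -  16476588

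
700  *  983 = 688100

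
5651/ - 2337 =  - 3 + 1360/2337=- 2.42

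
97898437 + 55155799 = 153054236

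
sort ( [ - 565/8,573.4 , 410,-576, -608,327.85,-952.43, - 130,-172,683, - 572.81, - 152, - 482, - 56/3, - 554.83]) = [- 952.43, - 608, - 576,  -  572.81, - 554.83, - 482  , - 172, - 152, - 130,-565/8 ,  -  56/3,327.85, 410,573.4, 683]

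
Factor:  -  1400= -2^3*5^2*7^1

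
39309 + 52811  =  92120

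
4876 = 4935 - 59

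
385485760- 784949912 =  - 399464152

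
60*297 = 17820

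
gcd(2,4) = 2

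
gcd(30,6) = 6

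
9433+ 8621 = 18054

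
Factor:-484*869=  - 420596 = -2^2*11^3*79^1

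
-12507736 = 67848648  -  80356384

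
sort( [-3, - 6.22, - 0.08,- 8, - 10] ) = [ - 10, - 8, - 6.22, - 3, - 0.08]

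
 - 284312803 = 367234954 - 651547757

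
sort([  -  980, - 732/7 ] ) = [ - 980, - 732/7]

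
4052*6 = 24312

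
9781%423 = 52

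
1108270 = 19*58330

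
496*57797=28667312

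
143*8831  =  1262833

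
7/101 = 7/101= 0.07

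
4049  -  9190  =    -  5141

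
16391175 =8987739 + 7403436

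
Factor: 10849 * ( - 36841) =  -7^1*19^2 * 277^1 * 571^1 = -399688009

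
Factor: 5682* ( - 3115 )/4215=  - 2^1*7^1*89^1*281^ ( - 1 )*947^1 = - 1179962/281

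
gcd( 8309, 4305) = 7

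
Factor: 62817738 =2^1*3^1*23^1*455201^1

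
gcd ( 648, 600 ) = 24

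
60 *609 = 36540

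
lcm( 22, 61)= 1342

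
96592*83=8017136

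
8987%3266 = 2455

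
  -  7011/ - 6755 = 1 + 256/6755 = 1.04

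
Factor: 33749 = 33749^1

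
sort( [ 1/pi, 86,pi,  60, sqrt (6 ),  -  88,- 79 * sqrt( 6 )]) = [ - 79 *sqrt(6 ) , - 88,1/pi,  sqrt ( 6), pi,60,86 ] 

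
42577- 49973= - 7396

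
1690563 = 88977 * 19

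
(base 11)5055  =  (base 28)8FN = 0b1101000111011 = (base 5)203330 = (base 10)6715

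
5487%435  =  267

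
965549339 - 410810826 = 554738513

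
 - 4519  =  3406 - 7925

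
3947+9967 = 13914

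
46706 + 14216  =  60922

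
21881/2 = 10940 + 1/2=10940.50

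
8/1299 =8/1299= 0.01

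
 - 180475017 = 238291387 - 418766404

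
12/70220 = 3/17555 = 0.00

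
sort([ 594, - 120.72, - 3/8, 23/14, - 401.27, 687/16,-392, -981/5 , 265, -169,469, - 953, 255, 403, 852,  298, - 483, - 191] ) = [ - 953,  -  483, - 401.27, - 392,-981/5, - 191, - 169, - 120.72, - 3/8,23/14,687/16,255, 265, 298,403, 469,594,852 ] 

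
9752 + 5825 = 15577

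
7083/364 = 19  +  167/364 = 19.46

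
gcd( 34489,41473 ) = 1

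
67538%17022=16472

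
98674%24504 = 658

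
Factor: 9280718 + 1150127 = 5^1*23^1*90703^1 = 10430845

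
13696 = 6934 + 6762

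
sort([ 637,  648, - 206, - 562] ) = [ - 562,-206,  637,648]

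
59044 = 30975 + 28069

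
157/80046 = 157/80046 =0.00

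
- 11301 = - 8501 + -2800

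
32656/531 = 61 + 265/531 = 61.50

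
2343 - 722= 1621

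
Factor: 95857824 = 2^5*3^1*37^1*26987^1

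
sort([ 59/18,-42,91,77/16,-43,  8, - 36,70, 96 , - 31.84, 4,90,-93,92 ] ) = [ -93,-43, - 42,-36 , - 31.84 , 59/18,4,77/16,8, 70,90,91,92,96 ]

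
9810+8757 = 18567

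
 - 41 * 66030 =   -  2707230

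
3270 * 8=26160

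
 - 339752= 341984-681736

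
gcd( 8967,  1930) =1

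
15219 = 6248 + 8971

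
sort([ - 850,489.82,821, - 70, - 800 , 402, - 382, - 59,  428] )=[-850, - 800, - 382,  -  70, - 59,402,428, 489.82,  821]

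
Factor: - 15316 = -2^2*7^1*547^1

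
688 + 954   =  1642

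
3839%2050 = 1789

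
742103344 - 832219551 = -90116207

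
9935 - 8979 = 956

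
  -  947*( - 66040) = 62539880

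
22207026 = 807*27518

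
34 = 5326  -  5292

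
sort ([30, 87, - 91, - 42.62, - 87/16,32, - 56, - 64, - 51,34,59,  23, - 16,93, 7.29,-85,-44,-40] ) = [-91, - 85,-64,-56,  -  51, - 44, - 42.62, - 40,-16,  -  87/16,7.29,  23,30,32,34,59, 87,93]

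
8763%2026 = 659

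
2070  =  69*30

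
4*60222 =240888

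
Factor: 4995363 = 3^1*1665121^1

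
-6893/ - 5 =6893/5 = 1378.60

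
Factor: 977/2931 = 3^(-1 ) = 1/3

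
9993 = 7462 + 2531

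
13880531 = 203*68377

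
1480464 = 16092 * 92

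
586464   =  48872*12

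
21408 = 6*3568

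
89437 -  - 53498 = 142935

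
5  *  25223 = 126115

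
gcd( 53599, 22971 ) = 7657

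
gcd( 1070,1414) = 2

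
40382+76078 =116460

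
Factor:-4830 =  - 2^1*3^1*5^1*7^1*23^1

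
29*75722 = 2195938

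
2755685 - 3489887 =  - 734202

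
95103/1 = 95103 =95103.00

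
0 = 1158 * 0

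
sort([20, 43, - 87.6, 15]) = [ - 87.6, 15, 20,43] 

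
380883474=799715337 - 418831863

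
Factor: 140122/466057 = 2^1*313^( - 1)*1489^( - 1 )*70061^1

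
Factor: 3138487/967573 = 11^1*353^ ( - 1)*2741^(-1)*285317^1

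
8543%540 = 443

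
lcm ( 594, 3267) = 6534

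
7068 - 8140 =  -  1072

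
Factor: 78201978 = 2^1*3^1 * 23^1*566681^1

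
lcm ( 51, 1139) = 3417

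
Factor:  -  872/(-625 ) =2^3*5^( - 4)*109^1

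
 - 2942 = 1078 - 4020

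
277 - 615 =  - 338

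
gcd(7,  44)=1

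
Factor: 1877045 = 5^1*83^1*4523^1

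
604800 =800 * 756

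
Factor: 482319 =3^2*53591^1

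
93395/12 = 7782+11/12 = 7782.92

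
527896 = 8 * 65987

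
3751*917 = 3439667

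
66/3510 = 11/585 = 0.02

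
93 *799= 74307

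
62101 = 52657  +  9444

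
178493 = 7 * 25499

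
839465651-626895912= 212569739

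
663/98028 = 221/32676 = 0.01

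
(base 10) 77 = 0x4d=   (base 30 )2h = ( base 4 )1031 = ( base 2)1001101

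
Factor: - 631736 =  - 2^3 * 7^1*29^1*389^1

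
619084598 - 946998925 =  - 327914327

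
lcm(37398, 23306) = 1608114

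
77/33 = 7/3 = 2.33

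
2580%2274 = 306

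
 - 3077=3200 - 6277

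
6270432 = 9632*651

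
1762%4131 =1762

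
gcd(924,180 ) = 12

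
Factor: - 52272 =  - 2^4 * 3^3 * 11^2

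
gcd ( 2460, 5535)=615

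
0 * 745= 0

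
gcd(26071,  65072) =1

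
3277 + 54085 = 57362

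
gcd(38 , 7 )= 1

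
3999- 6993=- 2994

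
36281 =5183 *7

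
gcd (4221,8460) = 9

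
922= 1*922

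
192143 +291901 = 484044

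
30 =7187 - 7157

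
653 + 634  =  1287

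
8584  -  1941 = 6643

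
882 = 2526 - 1644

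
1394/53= 1394/53 = 26.30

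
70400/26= 2707 + 9/13=2707.69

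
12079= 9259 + 2820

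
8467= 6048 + 2419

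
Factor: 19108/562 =2^1*17^1 = 34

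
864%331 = 202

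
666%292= 82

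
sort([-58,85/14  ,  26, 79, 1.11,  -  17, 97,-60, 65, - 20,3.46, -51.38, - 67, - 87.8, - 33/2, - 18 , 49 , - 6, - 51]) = [-87.8,-67,-60, - 58,-51.38, - 51, -20, - 18, - 17,  -  33/2, - 6,1.11,3.46 , 85/14,26,49, 65, 79,97 ]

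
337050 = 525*642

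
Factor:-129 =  - 3^1*43^1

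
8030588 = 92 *87289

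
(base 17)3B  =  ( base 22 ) 2I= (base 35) 1R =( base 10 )62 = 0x3E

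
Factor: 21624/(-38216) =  - 3^1 * 53^1 * 281^(-1 ) = - 159/281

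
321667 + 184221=505888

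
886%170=36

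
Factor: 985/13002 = 5/66 = 2^( - 1 )*3^(  -  1)*5^1*11^( - 1)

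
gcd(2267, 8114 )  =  1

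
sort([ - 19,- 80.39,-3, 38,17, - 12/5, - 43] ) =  [-80.39,-43, - 19, - 3, - 12/5,  17, 38]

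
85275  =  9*9475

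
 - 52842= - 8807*6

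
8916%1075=316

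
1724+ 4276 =6000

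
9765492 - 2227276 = 7538216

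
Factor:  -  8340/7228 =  - 15/13 = -3^1 * 5^1*13^ ( - 1) 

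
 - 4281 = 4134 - 8415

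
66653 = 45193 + 21460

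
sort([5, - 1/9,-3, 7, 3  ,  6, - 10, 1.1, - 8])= [  -  10, - 8,  -  3, - 1/9, 1.1,3,5,  6,7]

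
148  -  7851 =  - 7703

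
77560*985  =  76396600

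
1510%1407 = 103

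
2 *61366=122732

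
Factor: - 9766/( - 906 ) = 3^( - 1)*19^1*151^( - 1)*257^1  =  4883/453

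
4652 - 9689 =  -5037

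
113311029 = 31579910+81731119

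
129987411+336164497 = 466151908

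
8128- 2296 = 5832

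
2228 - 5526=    - 3298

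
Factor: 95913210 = 2^1*3^1*5^1*  3197107^1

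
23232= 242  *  96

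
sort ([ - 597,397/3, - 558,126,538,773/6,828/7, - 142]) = [-597, - 558,  -  142,828/7,126,773/6, 397/3,538]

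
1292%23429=1292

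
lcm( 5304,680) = 26520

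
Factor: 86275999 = 73^1*631^1*1873^1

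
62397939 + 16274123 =78672062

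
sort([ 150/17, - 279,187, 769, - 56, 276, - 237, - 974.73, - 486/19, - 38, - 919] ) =[ - 974.73, - 919, - 279, - 237, - 56, - 38, - 486/19, 150/17, 187, 276,769 ]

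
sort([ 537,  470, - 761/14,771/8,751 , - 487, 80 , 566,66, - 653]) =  [  -  653, - 487 ,  -  761/14,66,80,771/8,470,537,566, 751] 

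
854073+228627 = 1082700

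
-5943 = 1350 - 7293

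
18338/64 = 9169/32 = 286.53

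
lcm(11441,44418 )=755106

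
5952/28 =212 + 4/7 = 212.57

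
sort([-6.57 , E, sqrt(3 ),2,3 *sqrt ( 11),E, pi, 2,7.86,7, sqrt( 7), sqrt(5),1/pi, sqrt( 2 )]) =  [  -  6.57, 1/pi, sqrt( 2),sqrt( 3 ), 2,2 , sqrt(5 ),sqrt( 7 ), E,E, pi, 7,7.86,3*sqrt( 11 )]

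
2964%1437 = 90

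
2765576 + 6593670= 9359246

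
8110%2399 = 913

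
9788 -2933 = 6855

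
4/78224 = 1/19556=0.00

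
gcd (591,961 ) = 1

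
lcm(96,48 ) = 96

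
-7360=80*( - 92)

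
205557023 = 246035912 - 40478889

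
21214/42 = 10607/21 = 505.10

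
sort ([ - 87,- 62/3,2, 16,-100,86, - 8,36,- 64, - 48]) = [ - 100, - 87, - 64,- 48 , - 62/3, -8,2 , 16,36, 86 ] 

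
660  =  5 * 132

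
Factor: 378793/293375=5^( - 3)*2347^( - 1)*378793^1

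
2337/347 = 2337/347 = 6.73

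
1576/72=21  +  8/9 = 21.89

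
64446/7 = 9206 + 4/7  =  9206.57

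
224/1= 224 = 224.00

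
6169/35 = 6169/35 = 176.26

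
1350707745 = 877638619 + 473069126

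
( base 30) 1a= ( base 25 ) 1F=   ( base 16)28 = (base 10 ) 40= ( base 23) 1H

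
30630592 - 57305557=  -  26674965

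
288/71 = 4 + 4/71 = 4.06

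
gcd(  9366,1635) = 3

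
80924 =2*40462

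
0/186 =0 = 0.00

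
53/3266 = 53/3266 = 0.02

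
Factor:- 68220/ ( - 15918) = 30/7 = 2^1*3^1*5^1*7^( - 1)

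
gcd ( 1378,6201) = 689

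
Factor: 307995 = 3^1*5^1*20533^1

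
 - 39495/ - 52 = 39495/52 =759.52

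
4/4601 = 4/4601= 0.00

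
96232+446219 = 542451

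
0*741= 0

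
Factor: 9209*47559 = 437970831 = 3^1 * 83^1*191^1*9209^1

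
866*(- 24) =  - 20784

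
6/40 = 3/20 = 0.15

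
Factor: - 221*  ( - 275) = 5^2*11^1*13^1*17^1=60775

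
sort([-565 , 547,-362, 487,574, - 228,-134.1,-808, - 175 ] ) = [ - 808, - 565, - 362, -228, - 175, - 134.1,  487,547,574]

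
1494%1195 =299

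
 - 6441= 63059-69500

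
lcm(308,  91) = 4004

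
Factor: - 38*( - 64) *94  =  228608 = 2^8*19^1*47^1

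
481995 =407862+74133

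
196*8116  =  1590736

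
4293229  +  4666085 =8959314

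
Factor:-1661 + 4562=2901= 3^1*967^1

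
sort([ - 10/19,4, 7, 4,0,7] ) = [- 10/19,0,4  ,  4,  7, 7 ]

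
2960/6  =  1480/3 =493.33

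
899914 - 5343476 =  - 4443562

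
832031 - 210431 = 621600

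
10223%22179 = 10223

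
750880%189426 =182602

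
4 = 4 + 0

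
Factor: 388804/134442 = 194402/67221 = 2^1*3^( - 2)*7^(-1)* 11^( - 1)*13^1*97^(-1)*7477^1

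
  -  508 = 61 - 569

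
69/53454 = 23/17818 = 0.00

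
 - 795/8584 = - 795/8584 = - 0.09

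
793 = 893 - 100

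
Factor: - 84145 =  - 5^1*16829^1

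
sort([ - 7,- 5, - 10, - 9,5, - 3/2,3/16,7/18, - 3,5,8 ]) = [ - 10,  -  9,- 7, - 5,  -  3, -3/2, 3/16,7/18  ,  5,5, 8] 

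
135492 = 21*6452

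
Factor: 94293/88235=3^2*5^(-1 )*7^( - 1 )*2521^( - 1 )*10477^1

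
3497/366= 3497/366=9.55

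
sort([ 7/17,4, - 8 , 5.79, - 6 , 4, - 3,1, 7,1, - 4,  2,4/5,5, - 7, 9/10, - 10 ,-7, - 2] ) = [ - 10, - 8,  -  7, - 7, - 6, - 4,- 3, - 2,7/17, 4/5,9/10,1,1,2,4,4,5,5.79,7] 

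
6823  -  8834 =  - 2011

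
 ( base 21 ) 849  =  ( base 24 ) 66L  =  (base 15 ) 1116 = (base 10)3621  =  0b111000100101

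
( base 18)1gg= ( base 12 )444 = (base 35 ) HX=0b1001110100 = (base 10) 628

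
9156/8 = 1144  +  1/2= 1144.50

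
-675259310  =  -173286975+  -  501972335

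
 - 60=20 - 80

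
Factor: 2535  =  3^1*5^1 *13^2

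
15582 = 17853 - 2271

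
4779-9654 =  - 4875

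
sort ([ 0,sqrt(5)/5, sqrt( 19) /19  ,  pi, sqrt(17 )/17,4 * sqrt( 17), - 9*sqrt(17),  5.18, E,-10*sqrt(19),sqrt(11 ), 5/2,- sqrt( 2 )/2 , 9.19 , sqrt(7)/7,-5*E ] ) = [ - 10 * sqrt(19), - 9*sqrt( 17 ),  -  5  *E, - sqrt(2) /2,0 , sqrt( 19 )/19, sqrt(17)/17,sqrt(7)/7,sqrt(5 )/5,5/2, E, pi, sqrt(11 ), 5.18 , 9.19,4*  sqrt(17 ) ]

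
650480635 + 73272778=723753413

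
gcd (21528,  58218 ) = 6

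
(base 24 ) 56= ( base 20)66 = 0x7e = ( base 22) 5g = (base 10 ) 126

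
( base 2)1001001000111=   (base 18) e7h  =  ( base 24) 82n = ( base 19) ci5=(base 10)4679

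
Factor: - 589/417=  - 3^( - 1)*19^1*31^1*139^ (-1)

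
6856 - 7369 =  - 513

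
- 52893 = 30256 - 83149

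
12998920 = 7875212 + 5123708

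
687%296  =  95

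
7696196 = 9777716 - 2081520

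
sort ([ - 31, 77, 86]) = [ -31,  77, 86]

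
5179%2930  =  2249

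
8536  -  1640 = 6896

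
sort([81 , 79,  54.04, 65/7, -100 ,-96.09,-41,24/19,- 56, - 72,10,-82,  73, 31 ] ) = [-100,  -  96.09, - 82 ,-72 ,-56, - 41,24/19, 65/7,10,31, 54.04, 73,  79,81 ] 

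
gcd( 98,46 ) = 2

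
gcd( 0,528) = 528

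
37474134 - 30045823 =7428311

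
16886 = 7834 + 9052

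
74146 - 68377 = 5769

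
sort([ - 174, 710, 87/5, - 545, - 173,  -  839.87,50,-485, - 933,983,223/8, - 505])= [-933, - 839.87, - 545,-505, -485 , -174,-173,  87/5,223/8,  50, 710,983]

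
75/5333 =75/5333 = 0.01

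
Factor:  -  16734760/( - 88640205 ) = 3346952/17728041 = 2^3*3^(  -  1 ) *7^1 *59^1 * 263^( - 1) *1013^1*22469^(  -  1)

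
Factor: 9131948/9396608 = 2282987/2349152 = 2^(-5 ) * 7^1*13^( - 1)*5647^( - 1 )*326141^1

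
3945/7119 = 1315/2373 = 0.55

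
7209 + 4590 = 11799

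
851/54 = 15+41/54=15.76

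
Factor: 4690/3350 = 5^( - 1)*7^1 = 7/5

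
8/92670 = 4/46335 = 0.00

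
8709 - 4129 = 4580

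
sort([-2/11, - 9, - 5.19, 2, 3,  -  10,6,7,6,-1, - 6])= [-10,-9, - 6, - 5.19,-1 ,- 2/11, 2 , 3, 6, 6, 7 ] 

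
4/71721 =4/71721 = 0.00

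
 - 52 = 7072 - 7124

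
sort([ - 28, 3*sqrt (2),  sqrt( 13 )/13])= [ - 28,sqrt(13 ) /13,  3*sqrt( 2 )]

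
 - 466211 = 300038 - 766249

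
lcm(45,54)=270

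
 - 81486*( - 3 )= 244458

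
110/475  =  22/95 = 0.23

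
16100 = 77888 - 61788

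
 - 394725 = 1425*( - 277)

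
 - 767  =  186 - 953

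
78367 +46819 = 125186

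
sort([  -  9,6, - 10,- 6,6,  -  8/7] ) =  [  -  10, - 9, - 6,  -  8/7,6,6 ]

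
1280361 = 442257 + 838104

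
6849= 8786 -1937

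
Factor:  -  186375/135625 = -213/155 = - 3^1* 5^( - 1)*31^( - 1) * 71^1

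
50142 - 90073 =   -  39931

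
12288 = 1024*12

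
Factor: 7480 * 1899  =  14204520 = 2^3* 3^2 * 5^1*11^1*17^1*211^1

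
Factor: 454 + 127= 7^1*83^1 =581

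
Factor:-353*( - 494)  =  2^1*13^1*19^1*353^1 =174382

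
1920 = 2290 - 370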